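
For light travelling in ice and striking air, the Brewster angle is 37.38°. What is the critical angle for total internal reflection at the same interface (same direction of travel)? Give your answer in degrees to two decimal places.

θ_c ≈ 49.82°

From Brewster, n₂/n₁ = tan θ_B = tan 37.38° = 0.7640.
Then sin θ_c = n₂/n₁ = 0.7640, so θ_c = arcsin 0.7640 = 49.82°.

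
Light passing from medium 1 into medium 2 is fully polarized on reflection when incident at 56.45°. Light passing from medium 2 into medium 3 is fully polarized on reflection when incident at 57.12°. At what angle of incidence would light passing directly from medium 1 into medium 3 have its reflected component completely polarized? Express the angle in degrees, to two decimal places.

θ_B ≈ 66.80°

Each Brewster angle gives a ratio: n₂/n₁ = tan 56.45° = 1.5080, n₃/n₂ = tan 57.12° = 1.5469.
n₃/n₁ = 2.3328. Then tan θ_B(1→3) = n₃/n₁, so θ_B(1→3) = arctan(2.3328) = 66.80°.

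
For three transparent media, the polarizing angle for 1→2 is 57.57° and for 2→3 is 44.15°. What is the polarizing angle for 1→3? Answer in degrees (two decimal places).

θ_B ≈ 56.80°

Each Brewster angle gives a ratio: n₂/n₁ = tan 57.57° = 1.5739, n₃/n₂ = tan 44.15° = 0.9708.
n₃/n₁ = 1.5279. Then tan θ_B(1→3) = n₃/n₁, so θ_B(1→3) = arctan(1.5279) = 56.80°.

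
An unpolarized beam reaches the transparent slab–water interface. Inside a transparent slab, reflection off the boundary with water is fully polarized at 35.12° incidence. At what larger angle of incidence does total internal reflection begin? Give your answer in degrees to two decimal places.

θ_c ≈ 44.70°

From Brewster, n₂/n₁ = tan θ_B = tan 35.12° = 0.7033.
Then sin θ_c = n₂/n₁ = 0.7033, so θ_c = arcsin 0.7033 = 44.70°.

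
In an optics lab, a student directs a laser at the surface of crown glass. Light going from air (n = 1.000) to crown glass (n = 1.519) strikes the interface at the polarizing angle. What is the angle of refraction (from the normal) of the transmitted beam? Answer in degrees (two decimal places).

θ_t ≈ 33.36°

θ_B = arctan(n₂/n₁) = arctan(1.519/1.000) = 56.64°.
Since θ_B + θ_t = 90° at Brewster incidence, θ_t = 90° − 56.64° = 33.36°.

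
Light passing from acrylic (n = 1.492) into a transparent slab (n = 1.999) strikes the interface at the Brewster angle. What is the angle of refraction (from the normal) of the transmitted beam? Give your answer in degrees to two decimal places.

θ_t ≈ 36.74°

First find Brewster's angle: tan θ_B = 1.999/1.492 = 1.3398, giving θ_B = 53.26°.
Since θ_B + θ_t = 90° at Brewster incidence, θ_t = 90° − 53.26° = 36.74°.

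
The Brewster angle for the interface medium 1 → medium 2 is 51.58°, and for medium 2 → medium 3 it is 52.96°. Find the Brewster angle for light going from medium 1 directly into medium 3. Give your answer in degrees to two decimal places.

tan θ_B(1→2) = n₂/n₁ = tan 51.58° = 1.2608.
tan θ_B(2→3) = n₃/n₂ = tan 52.96° = 1.3251.
Multiplying, n₃/n₁ = 1.2608 × 1.3251 = 1.6707, and θ_B(1→3) = arctan 1.6707 = 59.10°.

θ_B ≈ 59.10°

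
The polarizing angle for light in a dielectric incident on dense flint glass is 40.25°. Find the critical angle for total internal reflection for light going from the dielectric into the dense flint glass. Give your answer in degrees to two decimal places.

θ_c ≈ 57.84°

n₂/n₁ = tan 40.25° = 0.8466; the critical angle satisfies sin θ_c = n₂/n₁.
θ_c = arcsin(0.8466) = 57.84°.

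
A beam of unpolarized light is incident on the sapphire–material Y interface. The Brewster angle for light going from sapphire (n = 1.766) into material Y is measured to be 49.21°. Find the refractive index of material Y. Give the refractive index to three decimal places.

At the Brewster angle, tan θ_B = n₂/n₁ with n₁ on the incident side (sapphire) and n₂ on the transmitted side (material Y).
n₂ = n₁ tan θ_B = 1.766 × tan 49.21° = 2.047.

n ≈ 2.047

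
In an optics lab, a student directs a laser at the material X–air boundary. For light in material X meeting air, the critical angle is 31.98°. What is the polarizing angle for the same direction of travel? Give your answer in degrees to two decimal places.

θ_B ≈ 27.91°

sin θ_c = n₂/n₁, so n₂/n₁ = sin 31.98° = 0.5296.
Brewster: tan θ_B = n₂/n₁ = 0.5296.
θ_B = arctan(0.5296) = 27.91°.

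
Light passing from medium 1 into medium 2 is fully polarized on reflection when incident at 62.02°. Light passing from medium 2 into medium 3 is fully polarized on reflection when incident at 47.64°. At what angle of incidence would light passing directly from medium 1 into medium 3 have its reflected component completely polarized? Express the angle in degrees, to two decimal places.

Each Brewster angle gives a ratio: n₂/n₁ = tan 62.02° = 1.8823, n₃/n₂ = tan 47.64° = 1.0967.
So n₃/n₁ = (n₂/n₁)(n₃/n₂) = 1.8823 × 1.0967 = 2.0643.
θ_B(1→3) = arctan(2.0643) = 64.15°.

θ_B ≈ 64.15°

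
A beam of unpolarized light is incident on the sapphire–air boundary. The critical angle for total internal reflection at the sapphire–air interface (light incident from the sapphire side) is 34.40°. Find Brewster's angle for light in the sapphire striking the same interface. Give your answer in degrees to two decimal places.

θ_B ≈ 29.47°

At the critical angle sin θ_c = n₂/n₁, giving n₂/n₁ = sin 34.40° = 0.5650.
Then tan θ_B = n₂/n₁ = 0.5650, so θ_B = arctan 0.5650 = 29.47°.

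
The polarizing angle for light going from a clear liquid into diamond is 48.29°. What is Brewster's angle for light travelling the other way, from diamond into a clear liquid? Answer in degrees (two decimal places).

tan θ_B' = n₁/n₂ = 1/tan θ_B, so θ_B' = 90° − θ_B.
θ_B' = 90° − 48.29° = 41.71°.

θ_B' ≈ 41.71°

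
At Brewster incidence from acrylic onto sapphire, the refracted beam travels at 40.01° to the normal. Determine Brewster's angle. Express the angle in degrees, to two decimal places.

θ_B ≈ 49.99°

At Brewster's angle the reflected and refracted rays are perpendicular, so θ_B + θ_t = 90°.
So θ_B = 90° − θ_t = 90° − 40.01° = 49.99°.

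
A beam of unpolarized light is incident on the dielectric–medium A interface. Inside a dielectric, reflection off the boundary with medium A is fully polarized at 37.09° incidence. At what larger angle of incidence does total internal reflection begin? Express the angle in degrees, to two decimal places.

n₂/n₁ = tan 37.09° = 0.7560; the critical angle satisfies sin θ_c = n₂/n₁.
θ_c = arcsin(0.7560) = 49.11°.

θ_c ≈ 49.11°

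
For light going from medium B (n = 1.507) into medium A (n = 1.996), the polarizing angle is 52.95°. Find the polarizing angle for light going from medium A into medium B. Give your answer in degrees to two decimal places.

tan θ_B' = n₁/n₂ = 1/tan θ_B, so θ_B' = 90° − θ_B.
θ_B' = 90° − 52.95° = 37.05°.

θ_B' ≈ 37.05°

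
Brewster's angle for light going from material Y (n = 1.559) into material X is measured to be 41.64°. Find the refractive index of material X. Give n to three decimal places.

n ≈ 1.386

Full polarization of the reflected beam means tan θ_B = n₂/n₁, where n₁ is the incident medium (material Y).
n₂ = n₁ tan θ_B = 1.559 × tan 41.64° = 1.386.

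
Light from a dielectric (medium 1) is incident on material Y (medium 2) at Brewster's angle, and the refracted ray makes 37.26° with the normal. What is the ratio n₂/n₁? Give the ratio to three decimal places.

At Brewster incidence θ_B = 90° − θ_t = 90° − 37.26° = 52.74°.
tan θ_B = n₂/n₁, so n₂/n₁ = tan 52.74° = 1.315.

n₂/n₁ ≈ 1.315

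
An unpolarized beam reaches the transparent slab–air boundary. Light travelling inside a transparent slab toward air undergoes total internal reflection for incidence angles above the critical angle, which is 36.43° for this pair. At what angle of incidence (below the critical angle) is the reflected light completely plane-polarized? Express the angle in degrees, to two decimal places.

θ_B ≈ 30.70°

sin θ_c = n₂/n₁, so n₂/n₁ = sin 36.43° = 0.5938.
Brewster: tan θ_B = n₂/n₁ = 0.5938.
θ_B = arctan(0.5938) = 30.70°.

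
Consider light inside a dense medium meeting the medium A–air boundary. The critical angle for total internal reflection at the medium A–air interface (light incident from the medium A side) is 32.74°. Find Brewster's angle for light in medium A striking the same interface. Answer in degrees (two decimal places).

θ_B ≈ 28.41°

n₂/n₁ = sin θ_c = sin 32.74° = 0.5408.
tan θ_B equals the same ratio, so θ_B = arctan(0.5408) = 28.41°.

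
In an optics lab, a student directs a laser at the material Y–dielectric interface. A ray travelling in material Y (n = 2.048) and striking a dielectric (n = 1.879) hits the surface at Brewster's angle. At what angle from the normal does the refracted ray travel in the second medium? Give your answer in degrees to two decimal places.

tan θ_B = n₂/n₁ = 1.879/2.048 = 0.9175, so θ_B = 42.54°.
Since θ_B + θ_t = 90° at Brewster incidence, θ_t = 90° − 42.54° = 47.46°.

θ_t ≈ 47.46°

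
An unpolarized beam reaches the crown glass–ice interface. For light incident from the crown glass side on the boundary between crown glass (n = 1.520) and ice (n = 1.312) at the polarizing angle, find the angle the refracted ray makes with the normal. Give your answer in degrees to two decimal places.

θ_t ≈ 49.20°

First find Brewster's angle: tan θ_B = 1.312/1.520 = 0.8632, giving θ_B = 40.80°.
At Brewster's angle the reflected and refracted rays are perpendicular, so θ_t = 90° − θ_B = 90° − 40.80° = 49.20°.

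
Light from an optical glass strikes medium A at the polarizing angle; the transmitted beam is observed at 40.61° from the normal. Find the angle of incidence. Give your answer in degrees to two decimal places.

θ_B ≈ 49.39°

At Brewster's angle the reflected and refracted rays are perpendicular, so θ_B + θ_t = 90°.
θ_B = 90° − 40.61° = 49.39°.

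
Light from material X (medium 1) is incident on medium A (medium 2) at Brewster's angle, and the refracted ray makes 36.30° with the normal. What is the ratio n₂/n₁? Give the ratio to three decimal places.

At Brewster incidence θ_B = 90° − θ_t = 90° − 36.30° = 53.70°.
Then n₂/n₁ = tan θ_B = tan 53.70° = 1.361.

n₂/n₁ ≈ 1.361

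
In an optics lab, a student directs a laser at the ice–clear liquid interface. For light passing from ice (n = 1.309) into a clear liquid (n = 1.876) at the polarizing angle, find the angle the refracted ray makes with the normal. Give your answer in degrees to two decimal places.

θ_B = arctan(n₂/n₁) = arctan(1.876/1.309) = 55.09°.
At Brewster's angle the reflected and refracted rays are perpendicular, so θ_t = 90° − θ_B = 90° − 55.09° = 34.91°.

θ_t ≈ 34.91°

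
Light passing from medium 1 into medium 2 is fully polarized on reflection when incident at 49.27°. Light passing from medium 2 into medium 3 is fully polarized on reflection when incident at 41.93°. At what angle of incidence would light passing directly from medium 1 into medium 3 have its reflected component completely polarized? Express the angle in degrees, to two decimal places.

θ_B ≈ 46.21°

Each Brewster angle gives a ratio: n₂/n₁ = tan 49.27° = 1.1614, n₃/n₂ = tan 41.93° = 0.8982.
So n₃/n₁ = (n₂/n₁)(n₃/n₂) = 1.1614 × 0.8982 = 1.0431.
θ_B(1→3) = arctan(1.0431) = 46.21°.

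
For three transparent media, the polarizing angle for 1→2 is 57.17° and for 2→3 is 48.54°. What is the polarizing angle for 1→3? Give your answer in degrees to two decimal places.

n₂/n₁ = tan 57.17° = 1.5499 and n₃/n₂ = tan 48.54° = 1.1319.
n₃/n₁ = 1.7543. Then tan θ_B(1→3) = n₃/n₁, so θ_B(1→3) = arctan(1.7543) = 60.32°.

θ_B ≈ 60.32°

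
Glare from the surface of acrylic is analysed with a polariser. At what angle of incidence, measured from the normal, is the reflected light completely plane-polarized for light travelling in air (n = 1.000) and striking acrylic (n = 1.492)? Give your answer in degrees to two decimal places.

θ_B ≈ 56.17°

Brewster's condition: tan θ_B = n₂/n₁ = 1.492/1.000 = 1.4920.
θ_B = arctan(1.4920) = 56.17°.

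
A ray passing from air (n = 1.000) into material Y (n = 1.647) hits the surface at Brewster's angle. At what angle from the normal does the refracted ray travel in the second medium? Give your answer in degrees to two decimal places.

First find Brewster's angle: tan θ_B = 1.647/1.000 = 1.6470, giving θ_B = 58.74°.
Since θ_B + θ_t = 90° at Brewster incidence, θ_t = 90° − 58.74° = 31.26°.

θ_t ≈ 31.26°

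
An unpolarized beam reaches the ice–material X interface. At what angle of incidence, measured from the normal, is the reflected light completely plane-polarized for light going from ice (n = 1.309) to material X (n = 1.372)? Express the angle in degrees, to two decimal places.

θ_B ≈ 46.35°

At Brewster's angle the reflected and refracted rays are perpendicular, which with Snell's law gives tan θ_B = n₂/n₁.
Brewster's condition: tan θ_B = n₂/n₁ = 1.372/1.309 = 1.0481.
θ_B = arctan(1.0481) = 46.35°.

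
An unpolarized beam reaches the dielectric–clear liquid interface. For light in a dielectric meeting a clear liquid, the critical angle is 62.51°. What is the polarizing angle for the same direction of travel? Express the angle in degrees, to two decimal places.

θ_B ≈ 41.58°

At the critical angle sin θ_c = n₂/n₁, giving n₂/n₁ = sin 62.51° = 0.8871.
Then tan θ_B = n₂/n₁ = 0.8871, so θ_B = arctan 0.8871 = 41.58°.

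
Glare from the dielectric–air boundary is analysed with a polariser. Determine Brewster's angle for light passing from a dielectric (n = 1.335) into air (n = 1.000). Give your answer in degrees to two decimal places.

Brewster's condition: tan θ_B = n₂/n₁ = 1.000/1.335 = 0.7491.
So θ_B = arctan 0.7491 = 36.84°.

θ_B ≈ 36.84°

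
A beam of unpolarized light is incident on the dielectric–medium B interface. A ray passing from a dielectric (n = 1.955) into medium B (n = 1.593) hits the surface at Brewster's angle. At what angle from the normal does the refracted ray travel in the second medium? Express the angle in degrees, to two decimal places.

θ_t ≈ 50.83°

tan θ_B = n₂/n₁ = 1.593/1.955 = 0.8148, so θ_B = 39.17°.
The refracted ray is perpendicular to the reflected ray, so θ_t = 90° − θ_B = 50.83°.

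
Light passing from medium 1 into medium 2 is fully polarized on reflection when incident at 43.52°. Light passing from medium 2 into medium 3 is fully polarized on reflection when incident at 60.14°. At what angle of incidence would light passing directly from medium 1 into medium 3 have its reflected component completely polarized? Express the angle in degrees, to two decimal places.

θ_B ≈ 58.84°

Each Brewster angle gives a ratio: n₂/n₁ = tan 43.52° = 0.9496, n₃/n₂ = tan 60.14° = 1.7419.
So n₃/n₁ = (n₂/n₁)(n₃/n₂) = 0.9496 × 1.7419 = 1.6541.
θ_B(1→3) = arctan(1.6541) = 58.84°.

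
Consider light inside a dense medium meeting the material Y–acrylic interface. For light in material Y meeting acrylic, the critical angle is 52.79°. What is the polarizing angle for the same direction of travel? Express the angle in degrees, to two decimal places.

sin θ_c = n₂/n₁, so n₂/n₁ = sin 52.79° = 0.7964.
Brewster: tan θ_B = n₂/n₁ = 0.7964.
θ_B = arctan(0.7964) = 38.53°.

θ_B ≈ 38.53°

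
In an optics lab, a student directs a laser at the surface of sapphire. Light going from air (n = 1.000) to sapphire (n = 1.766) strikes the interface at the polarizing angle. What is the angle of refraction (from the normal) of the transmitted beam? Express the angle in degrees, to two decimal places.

θ_t ≈ 29.52°

θ_B = arctan(n₂/n₁) = arctan(1.766/1.000) = 60.48°.
At Brewster's angle the reflected and refracted rays are perpendicular, so θ_t = 90° − θ_B = 90° − 60.48° = 29.52°.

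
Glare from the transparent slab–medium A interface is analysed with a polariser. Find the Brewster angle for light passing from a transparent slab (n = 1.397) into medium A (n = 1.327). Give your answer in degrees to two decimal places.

θ_B ≈ 43.53°

At Brewster's angle the reflected and refracted rays are perpendicular, which with Snell's law gives tan θ_B = n₂/n₁.
tan θ_B = n₂/n₁ = 1.327/1.397 = 0.9499. Taking the arctangent, θ_B = 43.53°.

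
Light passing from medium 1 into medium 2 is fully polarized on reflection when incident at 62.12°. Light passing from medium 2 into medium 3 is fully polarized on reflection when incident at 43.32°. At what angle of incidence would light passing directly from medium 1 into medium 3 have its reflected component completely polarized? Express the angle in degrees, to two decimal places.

θ_B ≈ 60.71°

tan θ_B(1→2) = n₂/n₁ = tan 62.12° = 1.8903.
tan θ_B(2→3) = n₃/n₂ = tan 43.32° = 0.9430.
So n₃/n₁ = (n₂/n₁)(n₃/n₂) = 1.8903 × 0.9430 = 1.7825.
θ_B(1→3) = arctan(1.7825) = 60.71°.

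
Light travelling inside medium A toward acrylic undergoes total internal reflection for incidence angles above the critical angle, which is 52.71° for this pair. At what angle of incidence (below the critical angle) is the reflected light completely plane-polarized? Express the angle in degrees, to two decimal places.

n₂/n₁ = sin θ_c = sin 52.71° = 0.7956.
tan θ_B equals the same ratio, so θ_B = arctan(0.7956) = 38.51°.

θ_B ≈ 38.51°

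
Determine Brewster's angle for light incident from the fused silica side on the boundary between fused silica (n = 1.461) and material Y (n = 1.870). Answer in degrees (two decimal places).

The reflected p-component vanishes when tan θ_B = n₂/n₁.
tan θ_B = n₂/n₁ = 1.870/1.461 = 1.2799. Taking the arctangent, θ_B = 52.00°.

θ_B ≈ 52.00°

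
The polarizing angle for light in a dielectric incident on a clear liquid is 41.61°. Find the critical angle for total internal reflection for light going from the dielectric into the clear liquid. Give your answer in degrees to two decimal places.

From Brewster, n₂/n₁ = tan θ_B = tan 41.61° = 0.8882.
Then sin θ_c = n₂/n₁ = 0.8882, so θ_c = arcsin 0.8882 = 62.64°.

θ_c ≈ 62.64°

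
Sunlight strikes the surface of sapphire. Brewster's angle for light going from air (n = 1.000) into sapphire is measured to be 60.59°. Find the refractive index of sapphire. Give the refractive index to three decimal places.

Brewster's law: tan θ_B = n₂/n₁ (light incident in air, refracted into sapphire).
n₂ = n₁ tan θ_B = 1.000 × tan 60.59° = 1.774.

n ≈ 1.774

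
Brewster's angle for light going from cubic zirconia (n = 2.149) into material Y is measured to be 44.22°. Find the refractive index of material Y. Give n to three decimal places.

Brewster's law: tan θ_B = n₂/n₁ (light incident in cubic zirconia, refracted into material Y).
n₂ = n₁ tan θ_B = 2.149 × tan 44.22° = 2.091.

n ≈ 2.091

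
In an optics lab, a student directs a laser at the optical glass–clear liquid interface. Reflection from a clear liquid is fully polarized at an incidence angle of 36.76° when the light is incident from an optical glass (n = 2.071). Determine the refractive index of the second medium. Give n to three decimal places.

n ≈ 1.547

At Brewster's angle, tan θ_B = n₂/n₁ with n₁ on the incident side (an optical glass) and n₂ on the transmitted side (a clear liquid).
n₂ = n₁ tan θ_B = 2.071 × tan 36.76° = 1.547.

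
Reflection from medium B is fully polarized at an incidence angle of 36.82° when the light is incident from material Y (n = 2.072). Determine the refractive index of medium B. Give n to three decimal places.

Full polarization of the reflected beam means tan θ_B = n₂/n₁, where n₁ is the incident medium (material Y).
n₂ = n₁ tan θ_B = 2.072 × tan 36.82° = 1.551.

n ≈ 1.551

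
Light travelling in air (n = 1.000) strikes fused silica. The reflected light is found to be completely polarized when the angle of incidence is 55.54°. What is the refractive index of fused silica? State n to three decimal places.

n ≈ 1.457

Full polarization of the reflected beam means tan θ_B = n₂/n₁, where n₁ is the incident medium (air).
n₂ = n₁ tan θ_B = 1.000 × tan 55.54° = 1.457.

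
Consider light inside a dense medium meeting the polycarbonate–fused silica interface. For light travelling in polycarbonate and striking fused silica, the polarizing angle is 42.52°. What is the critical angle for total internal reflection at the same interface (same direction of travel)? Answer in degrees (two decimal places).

θ_c ≈ 66.49°

tan θ_B = n₂/n₁ = tan 42.52° = 0.9170.
Total internal reflection: sin θ_c = n₂/n₁ = 0.9170.
θ_c = arcsin(0.9170) = 66.49°.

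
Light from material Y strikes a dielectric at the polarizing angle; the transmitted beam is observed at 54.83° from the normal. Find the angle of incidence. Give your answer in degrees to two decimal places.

At Brewster's angle the reflected and refracted rays are perpendicular, so θ_B + θ_t = 90°.
θ_B = 90° − 54.83° = 35.17°.

θ_B ≈ 35.17°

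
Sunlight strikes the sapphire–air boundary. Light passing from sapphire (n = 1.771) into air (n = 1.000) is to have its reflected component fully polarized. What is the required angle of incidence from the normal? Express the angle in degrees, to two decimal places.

θ_B ≈ 29.45°

Brewster's condition: tan θ_B = n₂/n₁ = 1.000/1.771 = 0.5647.
So θ_B = arctan 0.5647 = 29.45°.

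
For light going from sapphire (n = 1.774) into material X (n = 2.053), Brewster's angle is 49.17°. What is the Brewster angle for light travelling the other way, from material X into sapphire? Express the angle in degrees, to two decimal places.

Reversing the direction swaps n₁ and n₂, so tan θ_B' = 1/tan θ_B and θ_B' = 90° − θ_B.
Hence θ_B' = 90° − 49.17° = 40.83°.

θ_B' ≈ 40.83°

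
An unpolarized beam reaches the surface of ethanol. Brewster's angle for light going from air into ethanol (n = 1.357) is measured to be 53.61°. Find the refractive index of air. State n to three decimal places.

n ≈ 1.000

Full polarization of the reflected beam means tan θ_B = n₂/n₁, where n₁ is the incident medium (air).
n₁ = n₂ / tan θ_B = 1.357 / tan 53.61° = 1.000.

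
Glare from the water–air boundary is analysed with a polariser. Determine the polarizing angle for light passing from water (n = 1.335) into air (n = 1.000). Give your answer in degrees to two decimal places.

θ_B ≈ 36.84°

Here n₂/n₁ = 1.000/1.335 = 0.7491, and Brewster's law gives tan θ_B = n₂/n₁.
θ_B = arctan(0.7491) = 36.84°.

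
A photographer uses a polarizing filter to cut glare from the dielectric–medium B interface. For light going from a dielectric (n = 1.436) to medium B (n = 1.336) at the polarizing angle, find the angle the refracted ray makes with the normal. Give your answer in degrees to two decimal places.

θ_B = arctan(n₂/n₁) = arctan(1.336/1.436) = 42.93°.
At Brewster's angle the reflected and refracted rays are perpendicular, so θ_t = 90° − θ_B = 90° − 42.93° = 47.07°.

θ_t ≈ 47.07°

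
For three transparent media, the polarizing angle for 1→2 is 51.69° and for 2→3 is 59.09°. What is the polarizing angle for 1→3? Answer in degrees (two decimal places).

Each Brewster angle gives a ratio: n₂/n₁ = tan 51.69° = 1.2658, n₃/n₂ = tan 59.09° = 1.6702.
Multiplying, n₃/n₁ = 1.2658 × 1.6702 = 2.1141, and θ_B(1→3) = arctan 2.1141 = 64.69°.

θ_B ≈ 64.69°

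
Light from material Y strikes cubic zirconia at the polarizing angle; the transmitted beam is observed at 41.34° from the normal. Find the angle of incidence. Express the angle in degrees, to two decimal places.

Brewster's condition makes the reflected and refracted beams perpendicular: θ_B + θ_t = 90°.
So θ_B = 90° − θ_t = 90° − 41.34° = 48.66°.

θ_B ≈ 48.66°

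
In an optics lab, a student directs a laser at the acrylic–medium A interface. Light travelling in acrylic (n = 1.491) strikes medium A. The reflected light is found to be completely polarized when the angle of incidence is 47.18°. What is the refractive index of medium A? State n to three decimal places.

n ≈ 1.609

At Brewster's angle, tan θ_B = n₂/n₁ with n₁ on the incident side (acrylic) and n₂ on the transmitted side (medium A).
n₂ = n₁ tan θ_B = 1.491 × tan 47.18° = 1.609.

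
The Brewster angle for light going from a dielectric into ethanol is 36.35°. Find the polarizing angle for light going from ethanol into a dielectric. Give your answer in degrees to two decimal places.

θ_B' ≈ 53.65°

Reversing the direction swaps n₁ and n₂, so tan θ_B' = 1/tan θ_B and θ_B' = 90° − θ_B.
Hence θ_B' = 90° − 36.35° = 53.65°.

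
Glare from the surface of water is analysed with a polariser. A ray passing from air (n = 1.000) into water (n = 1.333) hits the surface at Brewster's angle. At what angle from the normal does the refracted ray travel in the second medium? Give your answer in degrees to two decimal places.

θ_t ≈ 36.88°

tan θ_B = n₂/n₁ = 1.333/1.000 = 1.3330, so θ_B = 53.12°.
Since θ_B + θ_t = 90° at Brewster incidence, θ_t = 90° − 53.12° = 36.88°.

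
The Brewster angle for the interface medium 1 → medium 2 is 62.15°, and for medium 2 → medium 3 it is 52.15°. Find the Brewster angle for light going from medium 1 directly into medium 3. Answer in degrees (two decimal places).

θ_B ≈ 67.68°

n₂/n₁ = tan 62.15° = 1.8927 and n₃/n₂ = tan 52.15° = 1.2869.
n₃/n₁ = 2.4356. Then tan θ_B(1→3) = n₃/n₁, so θ_B(1→3) = arctan(2.4356) = 67.68°.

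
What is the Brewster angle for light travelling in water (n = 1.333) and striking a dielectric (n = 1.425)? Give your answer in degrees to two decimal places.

θ_B ≈ 46.91°

At Brewster's angle the reflected and refracted rays are perpendicular, which with Snell's law gives tan θ_B = n₂/n₁.
Here n₂/n₁ = 1.425/1.333 = 1.0690, and Brewster's law gives tan θ_B = n₂/n₁.
θ_B = arctan(1.0690) = 46.91°.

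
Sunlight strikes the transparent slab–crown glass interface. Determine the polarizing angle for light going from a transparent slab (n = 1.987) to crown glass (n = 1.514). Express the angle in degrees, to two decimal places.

θ_B ≈ 37.31°

The reflected p-component vanishes when tan θ_B = n₂/n₁.
tan θ_B = n₂/n₁ = 1.514/1.987 = 0.7620.
So θ_B = arctan 0.7620 = 37.31°.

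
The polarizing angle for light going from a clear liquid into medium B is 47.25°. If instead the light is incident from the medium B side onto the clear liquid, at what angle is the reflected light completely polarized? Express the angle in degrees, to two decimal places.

θ_B' ≈ 42.75°

The two Brewster angles are complementary: θ_B' = 90° − θ_B = 90° − 47.25° = 42.75°.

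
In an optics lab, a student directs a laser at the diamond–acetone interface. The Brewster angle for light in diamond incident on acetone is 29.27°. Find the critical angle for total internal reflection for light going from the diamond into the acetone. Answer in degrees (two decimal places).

θ_c ≈ 34.09°

From Brewster, n₂/n₁ = tan θ_B = tan 29.27° = 0.5605.
Then sin θ_c = n₂/n₁ = 0.5605, so θ_c = arcsin 0.5605 = 34.09°.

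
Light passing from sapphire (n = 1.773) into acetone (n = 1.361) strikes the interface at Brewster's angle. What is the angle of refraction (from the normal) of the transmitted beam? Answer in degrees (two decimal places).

First find Brewster's angle: tan θ_B = 1.361/1.773 = 0.7676, giving θ_B = 37.51°.
The refracted ray is perpendicular to the reflected ray, so θ_t = 90° − θ_B = 52.49°.

θ_t ≈ 52.49°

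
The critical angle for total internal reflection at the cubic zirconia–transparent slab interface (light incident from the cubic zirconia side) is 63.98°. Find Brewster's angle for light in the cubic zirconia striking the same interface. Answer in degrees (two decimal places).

sin θ_c = n₂/n₁, so n₂/n₁ = sin 63.98° = 0.8986.
Brewster: tan θ_B = n₂/n₁ = 0.8986.
θ_B = arctan(0.8986) = 41.94°.

θ_B ≈ 41.94°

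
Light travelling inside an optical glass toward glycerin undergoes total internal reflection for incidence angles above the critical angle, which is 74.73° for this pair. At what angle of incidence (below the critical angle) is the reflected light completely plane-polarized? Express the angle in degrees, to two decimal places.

n₂/n₁ = sin θ_c = sin 74.73° = 0.9647.
tan θ_B equals the same ratio, so θ_B = arctan(0.9647) = 43.97°.

θ_B ≈ 43.97°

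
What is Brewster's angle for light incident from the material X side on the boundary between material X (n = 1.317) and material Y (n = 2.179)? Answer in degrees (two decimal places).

θ_B ≈ 58.85°

Brewster's condition: tan θ_B = n₂/n₁ = 2.179/1.317 = 1.6545.
θ_B = arctan(1.6545) = 58.85°.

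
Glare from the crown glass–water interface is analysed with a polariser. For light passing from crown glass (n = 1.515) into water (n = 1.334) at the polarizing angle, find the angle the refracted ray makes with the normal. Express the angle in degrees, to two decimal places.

θ_t ≈ 48.64°

tan θ_B = n₂/n₁ = 1.334/1.515 = 0.8805, so θ_B = 41.36°.
At Brewster's angle the reflected and refracted rays are perpendicular, so θ_t = 90° − θ_B = 90° − 41.36° = 48.64°.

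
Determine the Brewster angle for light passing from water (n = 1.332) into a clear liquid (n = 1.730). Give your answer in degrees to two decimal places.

Here n₂/n₁ = 1.730/1.332 = 1.2988, and Brewster's law gives tan θ_B = n₂/n₁. Taking the arctangent, θ_B = 52.41°.

θ_B ≈ 52.41°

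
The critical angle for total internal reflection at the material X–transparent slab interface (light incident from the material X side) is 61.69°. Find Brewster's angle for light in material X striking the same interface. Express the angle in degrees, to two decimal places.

θ_B ≈ 41.36°

At the critical angle sin θ_c = n₂/n₁, giving n₂/n₁ = sin 61.69° = 0.8804.
Then tan θ_B = n₂/n₁ = 0.8804, so θ_B = arctan 0.8804 = 41.36°.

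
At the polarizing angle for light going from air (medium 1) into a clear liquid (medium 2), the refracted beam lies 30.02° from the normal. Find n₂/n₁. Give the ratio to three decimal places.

θ_B + θ_t = 90°, so θ_B = 90° − 30.02° = 59.98°.
tan θ_B = n₂/n₁, so n₂/n₁ = tan 59.98° = 1.731.

n₂/n₁ ≈ 1.731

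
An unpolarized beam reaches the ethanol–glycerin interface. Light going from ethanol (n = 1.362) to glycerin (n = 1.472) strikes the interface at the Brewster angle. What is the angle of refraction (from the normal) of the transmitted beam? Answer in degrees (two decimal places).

θ_t ≈ 42.78°

θ_B = arctan(n₂/n₁) = arctan(1.472/1.362) = 47.22°.
Since θ_B + θ_t = 90° at Brewster incidence, θ_t = 90° − 47.22° = 42.78°.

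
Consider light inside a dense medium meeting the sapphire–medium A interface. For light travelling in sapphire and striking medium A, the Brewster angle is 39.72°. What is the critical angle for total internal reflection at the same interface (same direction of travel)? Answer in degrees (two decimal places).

tan θ_B = n₂/n₁ = tan 39.72° = 0.8308.
Total internal reflection: sin θ_c = n₂/n₁ = 0.8308.
θ_c = arcsin(0.8308) = 56.18°.

θ_c ≈ 56.18°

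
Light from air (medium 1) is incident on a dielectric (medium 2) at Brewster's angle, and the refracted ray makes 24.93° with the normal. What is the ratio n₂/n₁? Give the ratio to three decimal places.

n₂/n₁ ≈ 2.151

θ_B + θ_t = 90°, so θ_B = 90° − 24.93° = 65.07°.
Then n₂/n₁ = tan θ_B = tan 65.07° = 2.151.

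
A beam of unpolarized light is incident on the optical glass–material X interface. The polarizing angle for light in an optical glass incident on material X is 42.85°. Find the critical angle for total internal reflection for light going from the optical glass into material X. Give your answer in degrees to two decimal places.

n₂/n₁ = tan 42.85° = 0.9276; the critical angle satisfies sin θ_c = n₂/n₁.
θ_c = arcsin(0.9276) = 68.07°.

θ_c ≈ 68.07°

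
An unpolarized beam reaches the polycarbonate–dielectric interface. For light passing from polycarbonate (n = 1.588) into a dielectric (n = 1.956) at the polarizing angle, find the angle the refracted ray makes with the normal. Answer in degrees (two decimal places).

tan θ_B = n₂/n₁ = 1.956/1.588 = 1.2317, so θ_B = 50.93°.
Since θ_B + θ_t = 90° at Brewster incidence, θ_t = 90° − 50.93° = 39.07°.

θ_t ≈ 39.07°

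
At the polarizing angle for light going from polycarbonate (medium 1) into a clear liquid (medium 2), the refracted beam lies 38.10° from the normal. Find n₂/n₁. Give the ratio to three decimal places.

n₂/n₁ ≈ 1.275

θ_B + θ_t = 90°, so θ_B = 90° − 38.10° = 51.90°.
Then n₂/n₁ = tan θ_B = tan 51.90° = 1.275.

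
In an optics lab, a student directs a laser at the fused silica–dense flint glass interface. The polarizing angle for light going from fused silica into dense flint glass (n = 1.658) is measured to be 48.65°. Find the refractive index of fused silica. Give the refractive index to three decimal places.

Brewster's law: tan θ_B = n₂/n₁ (light incident in fused silica, refracted into dense flint glass).
n₁ = n₂ / tan θ_B = 1.658 / tan 48.65° = 1.459.

n ≈ 1.459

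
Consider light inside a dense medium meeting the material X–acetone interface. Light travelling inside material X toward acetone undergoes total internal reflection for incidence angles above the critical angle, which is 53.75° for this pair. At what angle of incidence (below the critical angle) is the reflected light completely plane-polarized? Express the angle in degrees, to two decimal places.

θ_B ≈ 38.88°

sin θ_c = n₂/n₁, so n₂/n₁ = sin 53.75° = 0.8064.
Brewster: tan θ_B = n₂/n₁ = 0.8064.
θ_B = arctan(0.8064) = 38.88°.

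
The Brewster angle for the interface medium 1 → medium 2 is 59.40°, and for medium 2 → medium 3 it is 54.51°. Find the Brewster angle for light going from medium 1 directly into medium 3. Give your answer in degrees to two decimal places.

θ_B ≈ 67.14°

Each Brewster angle gives a ratio: n₂/n₁ = tan 59.40° = 1.6909, n₃/n₂ = tan 54.51° = 1.4025.
So n₃/n₁ = (n₂/n₁)(n₃/n₂) = 1.6909 × 1.4025 = 2.3714.
θ_B(1→3) = arctan(2.3714) = 67.14°.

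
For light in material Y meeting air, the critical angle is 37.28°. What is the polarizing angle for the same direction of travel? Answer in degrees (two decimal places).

θ_B ≈ 31.20°

sin θ_c = n₂/n₁, so n₂/n₁ = sin 37.28° = 0.6057.
Brewster: tan θ_B = n₂/n₁ = 0.6057.
θ_B = arctan(0.6057) = 31.20°.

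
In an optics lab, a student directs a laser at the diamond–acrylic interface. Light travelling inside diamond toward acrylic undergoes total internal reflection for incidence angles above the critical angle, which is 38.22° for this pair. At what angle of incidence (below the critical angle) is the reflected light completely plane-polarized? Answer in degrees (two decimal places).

θ_B ≈ 31.74°

sin θ_c = n₂/n₁, so n₂/n₁ = sin 38.22° = 0.6187.
Brewster: tan θ_B = n₂/n₁ = 0.6187.
θ_B = arctan(0.6187) = 31.74°.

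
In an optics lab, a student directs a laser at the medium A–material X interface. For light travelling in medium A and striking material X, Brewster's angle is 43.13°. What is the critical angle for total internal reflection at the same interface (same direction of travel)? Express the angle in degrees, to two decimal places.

θ_c ≈ 69.52°

From Brewster, n₂/n₁ = tan θ_B = tan 43.13° = 0.9368.
Then sin θ_c = n₂/n₁ = 0.9368, so θ_c = arcsin 0.9368 = 69.52°.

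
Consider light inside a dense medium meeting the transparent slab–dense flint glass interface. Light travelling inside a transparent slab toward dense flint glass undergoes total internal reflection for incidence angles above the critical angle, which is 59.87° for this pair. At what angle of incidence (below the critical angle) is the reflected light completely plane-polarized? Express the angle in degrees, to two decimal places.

θ_B ≈ 40.86°

n₂/n₁ = sin θ_c = sin 59.87° = 0.8649.
tan θ_B equals the same ratio, so θ_B = arctan(0.8649) = 40.86°.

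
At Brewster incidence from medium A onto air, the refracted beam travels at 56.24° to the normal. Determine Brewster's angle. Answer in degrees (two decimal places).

θ_B ≈ 33.76°

At Brewster's angle the reflected and refracted rays are perpendicular, so θ_B + θ_t = 90°.
So θ_B = 90° − θ_t = 90° − 56.24° = 33.76°.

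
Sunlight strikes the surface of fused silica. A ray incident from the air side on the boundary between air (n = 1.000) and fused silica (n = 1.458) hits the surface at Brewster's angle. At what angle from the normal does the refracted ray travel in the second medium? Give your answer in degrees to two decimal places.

θ_t ≈ 34.45°

First find Brewster's angle: tan θ_B = 1.458/1.000 = 1.4580, giving θ_B = 55.55°.
Since θ_B + θ_t = 90° at Brewster incidence, θ_t = 90° − 55.55° = 34.45°.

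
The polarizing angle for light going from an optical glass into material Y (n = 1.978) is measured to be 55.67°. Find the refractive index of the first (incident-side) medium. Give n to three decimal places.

At the polarizing angle, tan θ_B = n₂/n₁ with n₁ on the incident side (an optical glass) and n₂ on the transmitted side (material Y).
n₁ = n₂ / tan θ_B = 1.978 / tan 55.67° = 1.351.

n ≈ 1.351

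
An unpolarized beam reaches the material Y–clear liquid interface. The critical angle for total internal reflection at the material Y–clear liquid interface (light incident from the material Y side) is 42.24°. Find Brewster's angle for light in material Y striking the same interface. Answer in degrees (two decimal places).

n₂/n₁ = sin θ_c = sin 42.24° = 0.6722.
tan θ_B equals the same ratio, so θ_B = arctan(0.6722) = 33.91°.

θ_B ≈ 33.91°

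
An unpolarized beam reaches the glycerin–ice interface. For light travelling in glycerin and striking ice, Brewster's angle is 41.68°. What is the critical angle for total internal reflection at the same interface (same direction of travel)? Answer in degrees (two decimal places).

From Brewster, n₂/n₁ = tan θ_B = tan 41.68° = 0.8903.
Then sin θ_c = n₂/n₁ = 0.8903, so θ_c = arcsin 0.8903 = 62.92°.

θ_c ≈ 62.92°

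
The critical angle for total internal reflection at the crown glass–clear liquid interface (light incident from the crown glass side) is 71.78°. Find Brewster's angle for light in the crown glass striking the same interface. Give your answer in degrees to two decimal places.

sin θ_c = n₂/n₁, so n₂/n₁ = sin 71.78° = 0.9499.
Brewster: tan θ_B = n₂/n₁ = 0.9499.
θ_B = arctan(0.9499) = 43.53°.

θ_B ≈ 43.53°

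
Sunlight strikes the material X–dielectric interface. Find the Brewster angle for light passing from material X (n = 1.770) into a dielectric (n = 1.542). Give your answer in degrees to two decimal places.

Here n₂/n₁ = 1.542/1.770 = 0.8712, and Brewster's law gives tan θ_B = n₂/n₁. Taking the arctangent, θ_B = 41.06°.

θ_B ≈ 41.06°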